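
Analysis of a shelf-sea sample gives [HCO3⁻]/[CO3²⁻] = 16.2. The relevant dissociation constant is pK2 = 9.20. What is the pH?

From K2 = [H⁺][CO3²⁻]/[HCO3⁻]:  pH = pK2 − log₁₀([HCO3⁻]/[CO3²⁻])
log₁₀(16.2) = +1.210
pH = 9.20 − (+1.210) = 7.99

pH = 7.99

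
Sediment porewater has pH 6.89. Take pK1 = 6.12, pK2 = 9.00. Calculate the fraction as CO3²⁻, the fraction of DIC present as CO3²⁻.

α₂ = 0.00659

α₂ = 1 / (1 + [H⁺]/K2 + [H⁺]²/(K1K2)) = 1 / (1 + 10^+2.11 + 10^+1.34)
   = 1 / (1 + 128.82 + 21.878) = 1/151.70 = 0.006592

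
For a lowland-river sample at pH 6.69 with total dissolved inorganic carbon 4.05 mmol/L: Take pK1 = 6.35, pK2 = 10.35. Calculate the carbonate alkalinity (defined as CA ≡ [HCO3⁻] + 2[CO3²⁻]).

CA = [HCO3⁻] + 2[CO3²⁻] = (α₁ + 2α₂)·DIC
At pH 6.69: [H⁺]/K1 = 10^-0.34 = 0.45709, K2/[H⁺] = 10^-3.66 = 0.00021878
α₁ = 1/(1 + 0.45709 + 0.00021878) = 1/1.4573 = 0.6862; α₂ = α₁·K2/[H⁺] = 0.0001501
α₁ + 2α₂ = 0.6865
CA = 0.6865 × 4.05 = 2.78 mmol/L

CA = 2.78 mmol/L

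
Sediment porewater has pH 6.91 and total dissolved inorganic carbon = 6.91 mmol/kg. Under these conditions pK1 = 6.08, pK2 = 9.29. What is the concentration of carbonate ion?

α₂ = 1 / (1 + [H⁺]/K2 + [H⁺]²/(K1K2)) = 1 / (1 + 10^+2.38 + 10^+1.55)
   = 1 / (1 + 239.88 + 35.481) = 1/276.36 = 0.003618
[CO3²⁻] = α₂ × DIC = 0.003618 × 6.91 = 0.0250 mmol/kg

[CO3²⁻] = 0.0250 mmol/kg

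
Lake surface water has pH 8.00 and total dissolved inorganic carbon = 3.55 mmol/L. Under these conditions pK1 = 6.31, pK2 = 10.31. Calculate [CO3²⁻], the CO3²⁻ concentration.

α₂ = 1 / (1 + [H⁺]/K2 + [H⁺]²/(K1K2)) = 1 / (1 + 10^+2.31 + 10^+0.62)
   = 1 / (1 + 204.17 + 4.1687) = 1/209.34 = 0.004777
[CO3²⁻] = α₂ × DIC = 0.004777 × 3.55 = 0.0170 mmol/L = 17.0 μmol/L

[CO3²⁻] = 17.0 μmol/L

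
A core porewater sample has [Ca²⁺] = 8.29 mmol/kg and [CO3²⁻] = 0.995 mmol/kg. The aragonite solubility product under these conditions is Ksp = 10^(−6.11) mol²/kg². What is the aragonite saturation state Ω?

Ω = 10.6

Ksp = 10^(−6.11) = 7.762×10^-7
Ω = [Ca²⁺][CO3²⁻]/Ksp = (8.29×10^-3)(0.995×10^-3) / 7.762×10^-7 = 10.6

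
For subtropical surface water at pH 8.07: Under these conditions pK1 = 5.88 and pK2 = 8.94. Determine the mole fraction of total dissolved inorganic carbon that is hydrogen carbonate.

α₁ = 0.876

α₁ = 1 / (1 + [H⁺]/K1 + K2/[H⁺]) = 1 / (1 + 10^-2.19 + 10^-0.87)
   = 1 / (1 + 0.0064565 + 0.13490) = 1/1.1414 = 0.8762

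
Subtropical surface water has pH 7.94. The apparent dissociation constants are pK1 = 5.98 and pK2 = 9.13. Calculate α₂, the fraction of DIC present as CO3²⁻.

α₂ = 1 / (1 + [H⁺]/K2 + [H⁺]²/(K1K2)) = 1 / (1 + 10^+1.19 + 10^-0.77)
   = 1 / (1 + 15.488 + 0.16982) = 1/16.658 = 0.06003

α₂ = 0.0600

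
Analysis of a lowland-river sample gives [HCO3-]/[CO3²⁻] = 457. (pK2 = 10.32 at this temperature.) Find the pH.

From K2 = [H⁺][CO3²⁻]/[HCO3-]:  pH = pK2 − log₁₀([HCO3-]/[CO3²⁻])
log₁₀(457) = +2.660
pH = 10.32 − (+2.660) = 7.66

pH = 7.66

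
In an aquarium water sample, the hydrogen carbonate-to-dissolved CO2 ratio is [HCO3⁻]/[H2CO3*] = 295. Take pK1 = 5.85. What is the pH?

pH = 8.32

From K1 = [H⁺][HCO3⁻]/[H2CO3*]:  pH = pK1 + log₁₀([HCO3⁻]/[H2CO3*])
log₁₀(295) = +2.470
pH = 5.85 + (+2.470) = 8.32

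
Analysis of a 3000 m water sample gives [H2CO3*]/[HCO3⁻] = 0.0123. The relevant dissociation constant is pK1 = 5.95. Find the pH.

pH = 7.86

From K1 = [H⁺][HCO3⁻]/[H2CO3*]:  pH = pK1 − log₁₀([H2CO3*]/[HCO3⁻])
log₁₀(0.0123) = -1.910
pH = 5.95 − (-1.910) = 7.86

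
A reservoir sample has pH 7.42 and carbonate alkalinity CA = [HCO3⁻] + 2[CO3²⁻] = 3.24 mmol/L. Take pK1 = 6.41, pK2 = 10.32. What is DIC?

DIC = 3.55 mmol/L

CA = [HCO3⁻] + 2[CO3²⁻] = (α₁ + 2α₂)·DIC
At pH 7.42: [H⁺]/K1 = 10^-1.01 = 0.097724, K2/[H⁺] = 10^-2.90 = 0.0012589
α₁ = 1/(1 + 0.097724 + 0.0012589) = 1/1.0990 = 0.9099; α₂ = α₁·K2/[H⁺] = 0.001146
α₁ + 2α₂ = 0.9122
DIC = CA / (α₁ + 2α₂) = 3.24 / 0.9122 = 3.55 mmol/L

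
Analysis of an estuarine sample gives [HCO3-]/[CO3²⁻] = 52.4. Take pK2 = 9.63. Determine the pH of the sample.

From K2 = [H⁺][CO3²⁻]/[HCO3-]:  pH = pK2 − log₁₀([HCO3-]/[CO3²⁻])
log₁₀(52.4) = +1.719
pH = 9.63 − (+1.719) = 7.91

pH = 7.91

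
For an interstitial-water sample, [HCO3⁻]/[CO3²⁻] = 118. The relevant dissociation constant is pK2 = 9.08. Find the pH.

From K2 = [H⁺][CO3²⁻]/[HCO3⁻]:  pH = pK2 − log₁₀([HCO3⁻]/[CO3²⁻])
log₁₀(118) = +2.072
pH = 9.08 − (+2.072) = 7.01

pH = 7.01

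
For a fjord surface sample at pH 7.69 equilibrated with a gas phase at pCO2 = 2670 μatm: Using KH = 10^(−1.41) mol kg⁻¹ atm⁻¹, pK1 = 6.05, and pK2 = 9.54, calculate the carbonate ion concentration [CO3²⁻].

[CO2*] = KH · pCO2 = 10^(−1.41) × 2670×10^-6 = 1.039×10^-4 mol/kg
α₀ = 1/(1 + K1/[H⁺] + K1K2/[H⁺]²) = 1/(1 + 10^+1.64 + 10^-0.21) = 0.02209
DIC = [CO2*]/α₀ = 1.039×10^-4 / 0.02209 = 4.702 mmol/kg
[CO3²⁻] = α₂·DIC; α₂ = 0.01362, so [CO3²⁻] = 0.01362 × 4.702 = 0.0640 mmol/kg

[CO3²⁻] = 0.0640 mmol/kg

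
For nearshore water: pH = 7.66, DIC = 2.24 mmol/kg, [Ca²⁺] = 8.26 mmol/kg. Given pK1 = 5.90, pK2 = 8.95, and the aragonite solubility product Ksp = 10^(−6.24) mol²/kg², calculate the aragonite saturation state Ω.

α₂ = 1 / (1 + [H⁺]/K2 + [H⁺]²/(K1K2)) = 1 / (1 + 10^+1.29 + 10^-0.47)
   = 1 / (1 + 19.498 + 0.33884) = 1/20.837 = 0.04799
[CO3²⁻] = α₂ × DIC = 0.04799 × 2.24 = 0.1075 mmol/kg
Ksp = 10^(−6.24) = 5.754×10^-7
Ω = [Ca²⁺][CO3²⁻]/Ksp = (8.26×10^-3)(1.075×10^-4) / 5.754×10^-7 = 1.54

Ω = 1.54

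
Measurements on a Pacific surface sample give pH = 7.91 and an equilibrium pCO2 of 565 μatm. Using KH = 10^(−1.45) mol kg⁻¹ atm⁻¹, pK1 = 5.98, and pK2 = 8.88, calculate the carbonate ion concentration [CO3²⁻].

[CO3²⁻] = 0.183 mmol/kg

[CO2*] = KH · pCO2 = 10^(−1.45) × 565×10^-6 = 2.005×10^-5 mol/kg
α₀ = 1/(1 + K1/[H⁺] + K1K2/[H⁺]²) = 1/(1 + 10^+1.93 + 10^+0.96) = 0.01050
DIC = [CO2*]/α₀ = 2.005×10^-5 / 0.01050 = 1.909 mmol/kg
[CO3²⁻] = α₂·DIC; α₂ = 0.09577, so [CO3²⁻] = 0.09577 × 1.909 = 0.183 mmol/kg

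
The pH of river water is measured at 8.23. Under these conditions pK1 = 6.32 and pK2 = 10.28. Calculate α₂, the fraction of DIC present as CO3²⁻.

α₂ = 1 / (1 + [H⁺]/K2 + [H⁺]²/(K1K2)) = 1 / (1 + 10^+2.05 + 10^+0.14)
   = 1 / (1 + 112.20 + 1.3804) = 1/114.58 = 0.008727

α₂ = 0.00873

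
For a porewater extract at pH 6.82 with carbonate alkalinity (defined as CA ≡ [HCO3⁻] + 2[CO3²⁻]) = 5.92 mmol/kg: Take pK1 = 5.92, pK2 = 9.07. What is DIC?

DIC = 6.62 mmol/kg

CA = [HCO3⁻] + 2[CO3²⁻] = (α₁ + 2α₂)·DIC
At pH 6.82: [H⁺]/K1 = 10^-0.90 = 0.12589, K2/[H⁺] = 10^-2.25 = 0.0056234
α₁ = 1/(1 + 0.12589 + 0.0056234) = 1/1.1315 = 0.8838; α₂ = α₁·K2/[H⁺] = 0.004970
α₁ + 2α₂ = 0.8937
DIC = CA / (α₁ + 2α₂) = 5.92 / 0.8937 = 6.62 mmol/kg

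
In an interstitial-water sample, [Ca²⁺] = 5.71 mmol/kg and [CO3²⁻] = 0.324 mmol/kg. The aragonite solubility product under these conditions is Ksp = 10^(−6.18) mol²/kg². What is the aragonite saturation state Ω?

Ω = 2.80

Ksp = 10^(−6.18) = 6.607×10^-7
Ω = [Ca²⁺][CO3²⁻]/Ksp = (5.71×10^-3)(0.324×10^-3) / 6.607×10^-7 = 2.80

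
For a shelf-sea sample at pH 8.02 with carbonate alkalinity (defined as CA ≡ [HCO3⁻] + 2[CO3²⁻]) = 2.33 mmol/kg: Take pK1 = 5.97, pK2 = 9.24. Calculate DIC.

DIC = 2.22 mmol/kg

CA = [HCO3⁻] + 2[CO3²⁻] = (α₁ + 2α₂)·DIC
At pH 8.02: [H⁺]/K1 = 10^-2.05 = 0.0089125, K2/[H⁺] = 10^-1.22 = 0.060256
α₁ = 1/(1 + 0.0089125 + 0.060256) = 1/1.0692 = 0.9353; α₂ = α₁·K2/[H⁺] = 0.05636
α₁ + 2α₂ = 1.0480
DIC = CA / (α₁ + 2α₂) = 2.33 / 1.0480 = 2.22 mmol/kg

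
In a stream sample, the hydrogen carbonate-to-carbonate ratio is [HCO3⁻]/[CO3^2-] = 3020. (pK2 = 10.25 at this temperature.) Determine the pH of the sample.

From K2 = [H⁺][CO3^2-]/[HCO3⁻]:  pH = pK2 − log₁₀([HCO3⁻]/[CO3^2-])
log₁₀(3020) = +3.480
pH = 10.25 − (+3.480) = 6.77

pH = 6.77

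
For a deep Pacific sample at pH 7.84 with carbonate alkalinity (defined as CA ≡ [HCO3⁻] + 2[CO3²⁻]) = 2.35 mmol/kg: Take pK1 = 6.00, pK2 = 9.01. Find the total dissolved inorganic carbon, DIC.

DIC = 2.24 mmol/kg

CA = [HCO3⁻] + 2[CO3²⁻] = (α₁ + 2α₂)·DIC
At pH 7.84: [H⁺]/K1 = 10^-1.84 = 0.014454, K2/[H⁺] = 10^-1.17 = 0.067608
α₁ = 1/(1 + 0.014454 + 0.067608) = 1/1.0821 = 0.9242; α₂ = α₁·K2/[H⁺] = 0.06248
α₁ + 2α₂ = 1.0491
DIC = CA / (α₁ + 2α₂) = 2.35 / 1.0491 = 2.24 mmol/kg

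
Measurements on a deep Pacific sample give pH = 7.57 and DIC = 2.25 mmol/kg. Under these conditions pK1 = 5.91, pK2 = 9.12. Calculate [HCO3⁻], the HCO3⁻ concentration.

[HCO3⁻] = 2.14 mmol/kg

α₁ = 1 / (1 + [H⁺]/K1 + K2/[H⁺]) = 1 / (1 + 10^-1.66 + 10^-1.55)
   = 1 / (1 + 0.021878 + 0.028184) = 1/1.0501 = 0.9523
[HCO3⁻] = α₁ × DIC = 0.9523 × 2.25 = 2.14 mmol/kg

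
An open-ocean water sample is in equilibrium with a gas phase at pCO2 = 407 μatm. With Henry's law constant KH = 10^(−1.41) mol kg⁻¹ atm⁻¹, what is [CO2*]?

KH = 10^(−1.41) = 3.890×10^-2 mol kg⁻¹ atm⁻¹
[CO2*] = KH · pCO2 = 3.890×10^-2 × 407×10^-6 atm = 1.58×10^-5 mol/kg

[CO2*] = 15.8 μmol/kg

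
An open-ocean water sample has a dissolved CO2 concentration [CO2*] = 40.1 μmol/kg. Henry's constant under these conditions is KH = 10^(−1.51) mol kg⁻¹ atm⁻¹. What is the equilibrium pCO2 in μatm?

pCO2 = 1300 μatm

KH = 10^(−1.51) = 3.090×10^-2 mol kg⁻¹ atm⁻¹
pCO2 = [CO2*]/KH = 40.1×10^-6 / 3.090×10^-2 = 1.30×10^-3 atm = 1300 μatm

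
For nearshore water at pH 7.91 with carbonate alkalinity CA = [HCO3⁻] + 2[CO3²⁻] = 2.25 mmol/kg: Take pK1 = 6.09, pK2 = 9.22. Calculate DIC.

DIC = 2.18 mmol/kg

CA = [HCO3⁻] + 2[CO3²⁻] = (α₁ + 2α₂)·DIC
At pH 7.91: [H⁺]/K1 = 10^-1.82 = 0.015136, K2/[H⁺] = 10^-1.31 = 0.048978
α₁ = 1/(1 + 0.015136 + 0.048978) = 1/1.0641 = 0.9397; α₂ = α₁·K2/[H⁺] = 0.04603
α₁ + 2α₂ = 1.0318
DIC = CA / (α₁ + 2α₂) = 2.25 / 1.0318 = 2.18 mmol/kg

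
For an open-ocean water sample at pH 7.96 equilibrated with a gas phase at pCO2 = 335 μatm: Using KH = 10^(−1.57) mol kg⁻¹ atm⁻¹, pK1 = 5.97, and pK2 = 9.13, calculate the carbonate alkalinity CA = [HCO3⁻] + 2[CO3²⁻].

CA = 1.00 mmol/kg

[CO2*] = KH · pCO2 = 10^(−1.57) × 335×10^-6 = 9.017×10^-6 mol/kg
α₀ = 1/(1 + K1/[H⁺] + K1K2/[H⁺]²) = 1/(1 + 10^+1.99 + 10^+0.82) = 0.009494
DIC = [CO2*]/α₀ = 9.017×10^-6 / 0.009494 = 0.9497 mmol/kg
CA = (α₁ + 2α₂)·DIC = (0.9278 + 2×0.06273) × 0.9497 = 1.00 mmol/kg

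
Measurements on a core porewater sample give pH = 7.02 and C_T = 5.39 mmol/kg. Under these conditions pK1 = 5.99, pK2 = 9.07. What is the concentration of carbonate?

[CO3²⁻] = 0.0436 mmol/kg

α₂ = 1 / (1 + [H⁺]/K2 + [H⁺]²/(K1K2)) = 1 / (1 + 10^+2.05 + 10^+1.02)
   = 1 / (1 + 112.20 + 10.471) = 1/123.67 = 0.008086
[CO3²⁻] = α₂ × DIC = 0.008086 × 5.39 = 0.0436 mmol/kg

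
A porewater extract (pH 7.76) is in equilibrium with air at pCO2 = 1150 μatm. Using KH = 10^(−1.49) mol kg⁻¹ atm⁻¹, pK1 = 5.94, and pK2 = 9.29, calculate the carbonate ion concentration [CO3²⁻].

[CO3²⁻] = 0.0726 mmol/kg

[CO2*] = KH · pCO2 = 10^(−1.49) × 1150×10^-6 = 3.721×10^-5 mol/kg
α₀ = 1/(1 + K1/[H⁺] + K1K2/[H⁺]²) = 1/(1 + 10^+1.82 + 10^+0.29) = 0.01449
DIC = [CO2*]/α₀ = 3.721×10^-5 / 0.01449 = 2.568 mmol/kg
[CO3²⁻] = α₂·DIC; α₂ = 0.02825, so [CO3²⁻] = 0.02825 × 2.568 = 0.0726 mmol/kg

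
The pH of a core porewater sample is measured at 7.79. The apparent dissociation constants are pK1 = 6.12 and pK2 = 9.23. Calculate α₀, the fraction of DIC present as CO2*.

α₀ = 0.0202

α₀ = 1 / (1 + K1/[H⁺] + K1K2/[H⁺]²) = 1 / (1 + 10^+1.67 + 10^+0.23)
   = 1 / (1 + 46.774 + 1.6982) = 1/49.472 = 0.02021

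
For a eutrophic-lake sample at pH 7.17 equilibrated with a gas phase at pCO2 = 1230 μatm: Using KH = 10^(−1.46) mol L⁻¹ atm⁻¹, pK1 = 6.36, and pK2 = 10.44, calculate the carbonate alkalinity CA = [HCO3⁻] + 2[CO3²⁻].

[CO2*] = KH · pCO2 = 10^(−1.46) × 1230×10^-6 = 4.265×10^-5 mol/L
α₀ = 1/(1 + K1/[H⁺] + K1K2/[H⁺]²) = 1/(1 + 10^+0.81 + 10^-2.46) = 0.1340
DIC = [CO2*]/α₀ = 4.265×10^-5 / 0.1340 = 0.3182 mmol/L
CA = (α₁ + 2α₂)·DIC = (0.8655 + 2×0.0004648) × 0.3182 = 0.276 mmol/L

CA = 0.276 mmol/L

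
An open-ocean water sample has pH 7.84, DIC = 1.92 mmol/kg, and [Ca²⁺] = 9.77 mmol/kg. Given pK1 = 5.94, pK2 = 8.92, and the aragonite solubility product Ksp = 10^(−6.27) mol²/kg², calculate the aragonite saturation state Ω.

Ω = 2.65

α₂ = 1 / (1 + [H⁺]/K2 + [H⁺]²/(K1K2)) = 1 / (1 + 10^+1.08 + 10^-0.82)
   = 1 / (1 + 12.023 + 0.15136) = 1/13.174 = 0.07591
[CO3²⁻] = α₂ × DIC = 0.07591 × 1.92 = 0.1457 mmol/kg
Ksp = 10^(−6.27) = 5.370×10^-7
Ω = [Ca²⁺][CO3²⁻]/Ksp = (9.77×10^-3)(1.457×10^-4) / 5.370×10^-7 = 2.65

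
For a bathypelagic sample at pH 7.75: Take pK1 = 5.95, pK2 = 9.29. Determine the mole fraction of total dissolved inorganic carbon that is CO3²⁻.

α₂ = 1 / (1 + [H⁺]/K2 + [H⁺]²/(K1K2)) = 1 / (1 + 10^+1.54 + 10^-0.26)
   = 1 / (1 + 34.674 + 0.54954) = 1/36.223 = 0.02761

α₂ = 0.0276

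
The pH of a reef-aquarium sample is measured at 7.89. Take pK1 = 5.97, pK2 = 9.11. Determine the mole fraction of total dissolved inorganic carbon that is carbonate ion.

α₂ = 0.0562

α₂ = 1 / (1 + [H⁺]/K2 + [H⁺]²/(K1K2)) = 1 / (1 + 10^+1.22 + 10^-0.70)
   = 1 / (1 + 16.596 + 0.19953) = 1/17.795 = 0.05619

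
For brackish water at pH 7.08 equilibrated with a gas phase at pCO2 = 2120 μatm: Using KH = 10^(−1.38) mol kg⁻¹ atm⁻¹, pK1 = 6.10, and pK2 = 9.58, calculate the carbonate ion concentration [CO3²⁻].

[CO3²⁻] = 2.67 μmol/kg

[CO2*] = KH · pCO2 = 10^(−1.38) × 2120×10^-6 = 8.838×10^-5 mol/kg
α₀ = 1/(1 + K1/[H⁺] + K1K2/[H⁺]²) = 1/(1 + 10^+0.98 + 10^-1.52) = 0.09452
DIC = [CO2*]/α₀ = 8.838×10^-5 / 0.09452 = 0.9350 mmol/kg
[CO3²⁻] = α₂·DIC; α₂ = 0.002854, so [CO3²⁻] = 0.002854 × 0.9350 = 0.00267 mmol/kg = 2.67 μmol/kg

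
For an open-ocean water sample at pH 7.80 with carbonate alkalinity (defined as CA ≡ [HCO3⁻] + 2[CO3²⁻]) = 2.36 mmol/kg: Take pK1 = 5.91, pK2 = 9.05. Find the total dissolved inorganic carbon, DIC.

DIC = 2.27 mmol/kg

CA = [HCO3⁻] + 2[CO3²⁻] = (α₁ + 2α₂)·DIC
At pH 7.80: [H⁺]/K1 = 10^-1.89 = 0.012882, K2/[H⁺] = 10^-1.25 = 0.056234
α₁ = 1/(1 + 0.012882 + 0.056234) = 1/1.0691 = 0.9354; α₂ = α₁·K2/[H⁺] = 0.05260
α₁ + 2α₂ = 1.0405
DIC = CA / (α₁ + 2α₂) = 2.36 / 1.0405 = 2.27 mmol/kg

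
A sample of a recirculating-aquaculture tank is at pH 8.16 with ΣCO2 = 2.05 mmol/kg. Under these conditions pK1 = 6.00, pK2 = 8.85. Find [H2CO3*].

α₀ = 1 / (1 + K1/[H⁺] + K1K2/[H⁺]²) = 1 / (1 + 10^+2.16 + 10^+1.47)
   = 1 / (1 + 144.54 + 29.512) = 1/175.06 = 0.005712
[CO2*] = α₀ × DIC = 0.005712 × 2.05 = 0.0117 mmol/kg = 11.7 μmol/kg

[CO2*] = 11.7 μmol/kg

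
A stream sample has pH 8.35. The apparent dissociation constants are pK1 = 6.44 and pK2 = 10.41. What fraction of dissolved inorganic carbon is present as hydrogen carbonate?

α₁ = 1 / (1 + [H⁺]/K1 + K2/[H⁺]) = 1 / (1 + 10^-1.91 + 10^-2.06)
   = 1 / (1 + 0.012303 + 0.0087096) = 1/1.0210 = 0.9794

α₁ = 0.979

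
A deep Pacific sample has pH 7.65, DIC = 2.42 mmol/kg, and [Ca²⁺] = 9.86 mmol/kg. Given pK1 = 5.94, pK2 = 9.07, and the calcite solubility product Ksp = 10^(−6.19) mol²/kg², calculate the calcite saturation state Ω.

Ω = 1.33

α₂ = 1 / (1 + [H⁺]/K2 + [H⁺]²/(K1K2)) = 1 / (1 + 10^+1.42 + 10^-0.29)
   = 1 / (1 + 26.303 + 0.51286) = 1/27.816 = 0.03595
[CO3²⁻] = α₂ × DIC = 0.03595 × 2.42 = 0.08700 mmol/kg
Ksp = 10^(−6.19) = 6.457×10^-7
Ω = [Ca²⁺][CO3²⁻]/Ksp = (9.86×10^-3)(8.700×10^-5) / 6.457×10^-7 = 1.33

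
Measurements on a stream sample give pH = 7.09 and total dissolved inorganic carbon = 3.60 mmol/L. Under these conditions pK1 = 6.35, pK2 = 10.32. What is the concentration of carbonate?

α₂ = 1 / (1 + [H⁺]/K2 + [H⁺]²/(K1K2)) = 1 / (1 + 10^+3.23 + 10^+2.49)
   = 1 / (1 + 1698.2 + 309.03) = 1/2008.3 = 0.0004979
[CO3²⁻] = α₂ × DIC = 0.0004979 × 3.60 = 0.00179 mmol/L = 1.79 μmol/L

[CO3²⁻] = 1.79 μmol/L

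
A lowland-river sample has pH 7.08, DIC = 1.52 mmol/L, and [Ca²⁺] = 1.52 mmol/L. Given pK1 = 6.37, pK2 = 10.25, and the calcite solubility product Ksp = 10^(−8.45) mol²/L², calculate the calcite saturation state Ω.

α₂ = 1 / (1 + [H⁺]/K2 + [H⁺]²/(K1K2)) = 1 / (1 + 10^+3.17 + 10^+2.46)
   = 1 / (1 + 1479.1 + 288.40) = 1/1768.5 = 0.0005654
[CO3²⁻] = α₂ × DIC = 0.0005654 × 1.52 = 0.0008595 mmol/L = 0.8595 μmol/L
Ksp = 10^(−8.45) = 3.548×10^-9
Ω = [Ca²⁺][CO3²⁻]/Ksp = (1.52×10^-3)(8.595×10^-7) / 3.548×10^-9 = 0.368

Ω = 0.368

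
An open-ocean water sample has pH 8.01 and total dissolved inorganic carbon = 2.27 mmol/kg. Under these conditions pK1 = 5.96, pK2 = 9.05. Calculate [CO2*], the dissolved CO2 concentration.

α₀ = 1 / (1 + K1/[H⁺] + K1K2/[H⁺]²) = 1 / (1 + 10^+2.05 + 10^+1.01)
   = 1 / (1 + 112.20 + 10.233) = 1/123.43 = 0.008101
[CO2*] = α₀ × DIC = 0.008101 × 2.27 = 0.0184 mmol/kg = 18.4 μmol/kg

[CO2*] = 18.4 μmol/kg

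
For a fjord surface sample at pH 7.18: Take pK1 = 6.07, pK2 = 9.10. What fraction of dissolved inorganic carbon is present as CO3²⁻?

α₂ = 1 / (1 + [H⁺]/K2 + [H⁺]²/(K1K2)) = 1 / (1 + 10^+1.92 + 10^+0.81)
   = 1 / (1 + 83.176 + 6.4565) = 1/90.633 = 0.01103

α₂ = 0.0110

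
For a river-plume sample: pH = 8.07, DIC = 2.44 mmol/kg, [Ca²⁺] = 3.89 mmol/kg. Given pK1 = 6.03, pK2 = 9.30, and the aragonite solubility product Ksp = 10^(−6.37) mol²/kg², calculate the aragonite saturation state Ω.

α₂ = 1 / (1 + [H⁺]/K2 + [H⁺]²/(K1K2)) = 1 / (1 + 10^+1.23 + 10^-0.81)
   = 1 / (1 + 16.982 + 0.15488) = 1/18.137 = 0.05513
[CO3²⁻] = α₂ × DIC = 0.05513 × 2.44 = 0.1345 mmol/kg
Ksp = 10^(−6.37) = 4.266×10^-7
Ω = [Ca²⁺][CO3²⁻]/Ksp = (3.89×10^-3)(1.345×10^-4) / 4.266×10^-7 = 1.23

Ω = 1.23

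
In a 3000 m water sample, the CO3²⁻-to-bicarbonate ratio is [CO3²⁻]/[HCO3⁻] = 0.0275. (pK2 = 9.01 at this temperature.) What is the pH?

From K2 = [H⁺][CO3²⁻]/[HCO3⁻]:  pH = pK2 + log₁₀([CO3²⁻]/[HCO3⁻])
log₁₀(0.0275) = -1.561
pH = 9.01 + (-1.561) = 7.45

pH = 7.45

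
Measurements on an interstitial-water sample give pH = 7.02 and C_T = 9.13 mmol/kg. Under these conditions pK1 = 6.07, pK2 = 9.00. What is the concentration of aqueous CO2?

α₀ = 1 / (1 + K1/[H⁺] + K1K2/[H⁺]²) = 1 / (1 + 10^+0.95 + 10^-1.03)
   = 1 / (1 + 8.9125 + 0.093325) = 1/10.006 = 0.09994
[CO2*] = α₀ × DIC = 0.09994 × 9.13 = 0.912 mmol/kg

[CO2*] = 0.912 mmol/kg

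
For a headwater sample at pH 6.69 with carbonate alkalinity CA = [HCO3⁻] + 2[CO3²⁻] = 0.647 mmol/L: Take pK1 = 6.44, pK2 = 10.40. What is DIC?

DIC = 1.01 mmol/L

CA = [HCO3⁻] + 2[CO3²⁻] = (α₁ + 2α₂)·DIC
At pH 6.69: [H⁺]/K1 = 10^-0.25 = 0.56234, K2/[H⁺] = 10^-3.71 = 0.00019498
α₁ = 1/(1 + 0.56234 + 0.00019498) = 1/1.5625 = 0.6400; α₂ = α₁·K2/[H⁺] = 0.0001248
α₁ + 2α₂ = 0.6402
DIC = CA / (α₁ + 2α₂) = 0.647 / 0.6402 = 1.01 mmol/L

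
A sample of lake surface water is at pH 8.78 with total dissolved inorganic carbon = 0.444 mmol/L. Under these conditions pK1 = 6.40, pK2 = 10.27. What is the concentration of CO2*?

α₀ = 1 / (1 + K1/[H⁺] + K1K2/[H⁺]²) = 1 / (1 + 10^+2.38 + 10^+0.89)
   = 1 / (1 + 239.88 + 7.7625) = 1/248.65 = 0.004022
[CO2*] = α₀ × DIC = 0.004022 × 0.444 = 0.00179 mmol/L = 1.79 μmol/L

[CO2*] = 1.79 μmol/L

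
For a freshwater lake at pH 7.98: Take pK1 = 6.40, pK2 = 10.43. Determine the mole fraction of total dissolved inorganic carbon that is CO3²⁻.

α₂ = 1 / (1 + [H⁺]/K2 + [H⁺]²/(K1K2)) = 1 / (1 + 10^+2.45 + 10^+0.87)
   = 1 / (1 + 281.84 + 7.4131) = 1/290.25 = 0.003445

α₂ = 0.00345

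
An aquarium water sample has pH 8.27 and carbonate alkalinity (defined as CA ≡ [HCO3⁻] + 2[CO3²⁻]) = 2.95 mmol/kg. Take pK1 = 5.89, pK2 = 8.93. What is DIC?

DIC = 2.51 mmol/kg

CA = [HCO3⁻] + 2[CO3²⁻] = (α₁ + 2α₂)·DIC
At pH 8.27: [H⁺]/K1 = 10^-2.38 = 0.0041687, K2/[H⁺] = 10^-0.66 = 0.21878
α₁ = 1/(1 + 0.0041687 + 0.21878) = 1/1.2229 = 0.8177; α₂ = α₁·K2/[H⁺] = 0.1789
α₁ + 2α₂ = 1.1755
DIC = CA / (α₁ + 2α₂) = 2.95 / 1.1755 = 2.51 mmol/kg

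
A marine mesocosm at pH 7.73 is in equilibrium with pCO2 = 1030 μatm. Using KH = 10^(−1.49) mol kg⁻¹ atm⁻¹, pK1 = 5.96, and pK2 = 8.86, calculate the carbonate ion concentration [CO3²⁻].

[CO2*] = KH · pCO2 = 10^(−1.49) × 1030×10^-6 = 3.333×10^-5 mol/kg
α₀ = 1/(1 + K1/[H⁺] + K1K2/[H⁺]²) = 1/(1 + 10^+1.77 + 10^+0.64) = 0.01556
DIC = [CO2*]/α₀ = 3.333×10^-5 / 0.01556 = 2.141 mmol/kg
[CO3²⁻] = α₂·DIC; α₂ = 0.06794, so [CO3²⁻] = 0.06794 × 2.141 = 0.145 mmol/kg

[CO3²⁻] = 0.145 mmol/kg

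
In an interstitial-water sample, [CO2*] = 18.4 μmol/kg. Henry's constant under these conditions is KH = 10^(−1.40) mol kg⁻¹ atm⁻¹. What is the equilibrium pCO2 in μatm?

KH = 10^(−1.40) = 3.981×10^-2 mol kg⁻¹ atm⁻¹
pCO2 = [CO2*]/KH = 18.4×10^-6 / 3.981×10^-2 = 4.62×10^-4 atm = 462 μatm

pCO2 = 462 μatm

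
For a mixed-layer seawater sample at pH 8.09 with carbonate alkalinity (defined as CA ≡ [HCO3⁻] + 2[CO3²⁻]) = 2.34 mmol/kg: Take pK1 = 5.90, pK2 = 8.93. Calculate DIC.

CA = [HCO3⁻] + 2[CO3²⁻] = (α₁ + 2α₂)·DIC
At pH 8.09: [H⁺]/K1 = 10^-2.19 = 0.0064565, K2/[H⁺] = 10^-0.84 = 0.14454
α₁ = 1/(1 + 0.0064565 + 0.14454) = 1/1.1510 = 0.8688; α₂ = α₁·K2/[H⁺] = 0.1256
α₁ + 2α₂ = 1.1200
DIC = CA / (α₁ + 2α₂) = 2.34 / 1.1200 = 2.09 mmol/kg

DIC = 2.09 mmol/kg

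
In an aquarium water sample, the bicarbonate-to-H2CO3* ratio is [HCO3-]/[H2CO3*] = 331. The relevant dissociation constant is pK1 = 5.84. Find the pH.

From K1 = [H⁺][HCO3-]/[H2CO3*]:  pH = pK1 + log₁₀([HCO3-]/[H2CO3*])
log₁₀(331) = +2.520
pH = 5.84 + (+2.520) = 8.36

pH = 8.36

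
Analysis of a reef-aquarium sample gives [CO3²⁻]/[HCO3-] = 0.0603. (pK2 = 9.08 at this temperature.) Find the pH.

From K2 = [H⁺][CO3²⁻]/[HCO3-]:  pH = pK2 + log₁₀([CO3²⁻]/[HCO3-])
log₁₀(0.0603) = -1.220
pH = 9.08 + (-1.220) = 7.86

pH = 7.86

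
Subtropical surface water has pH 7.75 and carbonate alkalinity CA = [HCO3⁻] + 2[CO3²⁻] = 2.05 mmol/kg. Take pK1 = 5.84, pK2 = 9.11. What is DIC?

CA = [HCO3⁻] + 2[CO3²⁻] = (α₁ + 2α₂)·DIC
At pH 7.75: [H⁺]/K1 = 10^-1.91 = 0.012303, K2/[H⁺] = 10^-1.36 = 0.043652
α₁ = 1/(1 + 0.012303 + 0.043652) = 1/1.0560 = 0.9470; α₂ = α₁·K2/[H⁺] = 0.04134
α₁ + 2α₂ = 1.0297
DIC = CA / (α₁ + 2α₂) = 2.05 / 1.0297 = 1.99 mmol/kg

DIC = 1.99 mmol/kg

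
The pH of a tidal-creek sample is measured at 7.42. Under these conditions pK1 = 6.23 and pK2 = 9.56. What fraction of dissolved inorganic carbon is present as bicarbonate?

α₁ = 0.933

α₁ = 1 / (1 + [H⁺]/K1 + K2/[H⁺]) = 1 / (1 + 10^-1.19 + 10^-2.14)
   = 1 / (1 + 0.064565 + 0.0072444) = 1/1.0718 = 0.9330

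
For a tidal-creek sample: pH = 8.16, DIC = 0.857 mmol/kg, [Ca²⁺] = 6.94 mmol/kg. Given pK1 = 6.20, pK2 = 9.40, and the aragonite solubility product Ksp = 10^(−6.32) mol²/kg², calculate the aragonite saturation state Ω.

Ω = 0.669

α₂ = 1 / (1 + [H⁺]/K2 + [H⁺]²/(K1K2)) = 1 / (1 + 10^+1.24 + 10^-0.72)
   = 1 / (1 + 17.378 + 0.19055) = 1/18.569 = 0.05385
[CO3²⁻] = α₂ × DIC = 0.05385 × 0.857 = 0.04615 mmol/kg
Ksp = 10^(−6.32) = 4.786×10^-7
Ω = [Ca²⁺][CO3²⁻]/Ksp = (6.94×10^-3)(4.615×10^-5) / 4.786×10^-7 = 0.669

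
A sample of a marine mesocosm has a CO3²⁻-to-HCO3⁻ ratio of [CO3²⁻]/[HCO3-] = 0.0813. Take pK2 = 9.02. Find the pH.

From K2 = [H⁺][CO3²⁻]/[HCO3-]:  pH = pK2 + log₁₀([CO3²⁻]/[HCO3-])
log₁₀(0.0813) = -1.090
pH = 9.02 + (-1.090) = 7.93

pH = 7.93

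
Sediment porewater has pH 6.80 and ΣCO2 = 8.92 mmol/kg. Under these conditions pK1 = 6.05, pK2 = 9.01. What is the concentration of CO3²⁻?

[CO3²⁻] = 0.0465 mmol/kg

α₂ = 1 / (1 + [H⁺]/K2 + [H⁺]²/(K1K2)) = 1 / (1 + 10^+2.21 + 10^+1.46)
   = 1 / (1 + 162.18 + 28.840) = 1/192.02 = 0.005208
[CO3²⁻] = α₂ × DIC = 0.005208 × 8.92 = 0.0465 mmol/kg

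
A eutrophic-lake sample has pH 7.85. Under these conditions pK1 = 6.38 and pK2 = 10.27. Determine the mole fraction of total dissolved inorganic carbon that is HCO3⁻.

α₁ = 0.964

α₁ = 1 / (1 + [H⁺]/K1 + K2/[H⁺]) = 1 / (1 + 10^-1.47 + 10^-2.42)
   = 1 / (1 + 0.033884 + 0.0038019) = 1/1.0377 = 0.9637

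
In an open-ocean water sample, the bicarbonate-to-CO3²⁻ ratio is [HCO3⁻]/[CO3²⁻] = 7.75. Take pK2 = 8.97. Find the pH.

From K2 = [H⁺][CO3²⁻]/[HCO3⁻]:  pH = pK2 − log₁₀([HCO3⁻]/[CO3²⁻])
log₁₀(7.75) = +0.889
pH = 8.97 − (+0.889) = 8.08

pH = 8.08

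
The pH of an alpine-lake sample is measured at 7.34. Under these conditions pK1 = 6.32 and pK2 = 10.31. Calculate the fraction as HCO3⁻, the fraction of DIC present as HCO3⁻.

α₁ = 0.912

α₁ = 1 / (1 + [H⁺]/K1 + K2/[H⁺]) = 1 / (1 + 10^-1.02 + 10^-2.97)
   = 1 / (1 + 0.095499 + 0.0010715) = 1/1.0966 = 0.9119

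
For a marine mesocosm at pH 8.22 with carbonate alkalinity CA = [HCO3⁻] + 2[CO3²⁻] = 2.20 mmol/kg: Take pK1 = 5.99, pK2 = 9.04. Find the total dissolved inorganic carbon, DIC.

DIC = 1.95 mmol/kg

CA = [HCO3⁻] + 2[CO3²⁻] = (α₁ + 2α₂)·DIC
At pH 8.22: [H⁺]/K1 = 10^-2.23 = 0.0058884, K2/[H⁺] = 10^-0.82 = 0.15136
α₁ = 1/(1 + 0.0058884 + 0.15136) = 1/1.1572 = 0.8641; α₂ = α₁·K2/[H⁺] = 0.1308
α₁ + 2α₂ = 1.1257
DIC = CA / (α₁ + 2α₂) = 2.20 / 1.1257 = 1.95 mmol/kg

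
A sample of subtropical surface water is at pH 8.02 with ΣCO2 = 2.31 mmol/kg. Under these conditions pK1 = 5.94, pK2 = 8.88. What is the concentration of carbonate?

[CO3²⁻] = 0.278 mmol/kg

α₂ = 1 / (1 + [H⁺]/K2 + [H⁺]²/(K1K2)) = 1 / (1 + 10^+0.86 + 10^-1.22)
   = 1 / (1 + 7.2444 + 0.060256) = 1/8.3046 = 0.1204
[CO3²⁻] = α₂ × DIC = 0.1204 × 2.31 = 0.278 mmol/kg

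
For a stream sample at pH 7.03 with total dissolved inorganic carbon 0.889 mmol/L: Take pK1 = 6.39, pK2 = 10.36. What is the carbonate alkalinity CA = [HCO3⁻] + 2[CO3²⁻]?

CA = [HCO3⁻] + 2[CO3²⁻] = (α₁ + 2α₂)·DIC
At pH 7.03: [H⁺]/K1 = 10^-0.64 = 0.22909, K2/[H⁺] = 10^-3.33 = 0.00046774
α₁ = 1/(1 + 0.22909 + 0.00046774) = 1/1.2296 = 0.8133; α₂ = α₁·K2/[H⁺] = 0.0003804
α₁ + 2α₂ = 0.8141
CA = 0.8141 × 0.889 = 0.724 mmol/L

CA = 0.724 mmol/L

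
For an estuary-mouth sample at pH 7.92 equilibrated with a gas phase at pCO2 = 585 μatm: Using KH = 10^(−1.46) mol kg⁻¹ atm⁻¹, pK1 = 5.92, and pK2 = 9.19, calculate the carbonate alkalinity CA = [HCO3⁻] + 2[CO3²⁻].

[CO2*] = KH · pCO2 = 10^(−1.46) × 585×10^-6 = 2.028×10^-5 mol/kg
α₀ = 1/(1 + K1/[H⁺] + K1K2/[H⁺]²) = 1/(1 + 10^+2.00 + 10^+0.73) = 0.009401
DIC = [CO2*]/α₀ = 2.028×10^-5 / 0.009401 = 2.158 mmol/kg
CA = (α₁ + 2α₂)·DIC = (0.9401 + 2×0.05049) × 2.158 = 2.25 mmol/kg

CA = 2.25 mmol/kg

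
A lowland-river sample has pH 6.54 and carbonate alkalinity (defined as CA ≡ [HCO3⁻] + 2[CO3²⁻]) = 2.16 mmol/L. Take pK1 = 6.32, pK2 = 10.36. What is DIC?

DIC = 3.46 mmol/L

CA = [HCO3⁻] + 2[CO3²⁻] = (α₁ + 2α₂)·DIC
At pH 6.54: [H⁺]/K1 = 10^-0.22 = 0.60256, K2/[H⁺] = 10^-3.82 = 0.00015136
α₁ = 1/(1 + 0.60256 + 0.00015136) = 1/1.6027 = 0.6239; α₂ = α₁·K2/[H⁺] = 9.444×10^-5
α₁ + 2α₂ = 0.6241
DIC = CA / (α₁ + 2α₂) = 2.16 / 0.6241 = 3.46 mmol/L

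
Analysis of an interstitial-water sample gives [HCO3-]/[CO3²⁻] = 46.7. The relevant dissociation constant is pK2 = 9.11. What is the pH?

From K2 = [H⁺][CO3²⁻]/[HCO3-]:  pH = pK2 − log₁₀([HCO3-]/[CO3²⁻])
log₁₀(46.7) = +1.669
pH = 9.11 − (+1.669) = 7.44

pH = 7.44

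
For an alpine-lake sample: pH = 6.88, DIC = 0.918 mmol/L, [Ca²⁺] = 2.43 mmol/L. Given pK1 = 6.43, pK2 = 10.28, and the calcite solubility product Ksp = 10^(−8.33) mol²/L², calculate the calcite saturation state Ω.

Ω = 0.140

α₂ = 1 / (1 + [H⁺]/K2 + [H⁺]²/(K1K2)) = 1 / (1 + 10^+3.40 + 10^+2.95)
   = 1 / (1 + 2511.9 + 891.25) = 1/3404.1 = 0.0002938
[CO3²⁻] = α₂ × DIC = 0.0002938 × 0.918 = 0.0002697 mmol/L = 0.2697 μmol/L
Ksp = 10^(−8.33) = 4.677×10^-9
Ω = [Ca²⁺][CO3²⁻]/Ksp = (2.43×10^-3)(2.697×10^-7) / 4.677×10^-9 = 0.140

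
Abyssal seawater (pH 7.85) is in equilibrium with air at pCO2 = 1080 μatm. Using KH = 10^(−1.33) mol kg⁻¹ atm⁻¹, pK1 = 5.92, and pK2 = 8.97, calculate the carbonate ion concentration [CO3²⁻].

[CO2*] = KH · pCO2 = 10^(−1.33) × 1080×10^-6 = 5.052×10^-5 mol/kg
α₀ = 1/(1 + K1/[H⁺] + K1K2/[H⁺]²) = 1/(1 + 10^+1.93 + 10^+0.81) = 0.01080
DIC = [CO2*]/α₀ = 5.052×10^-5 / 0.01080 = 4.676 mmol/kg
[CO3²⁻] = α₂·DIC; α₂ = 0.06975, so [CO3²⁻] = 0.06975 × 4.676 = 0.326 mmol/kg

[CO3²⁻] = 0.326 mmol/kg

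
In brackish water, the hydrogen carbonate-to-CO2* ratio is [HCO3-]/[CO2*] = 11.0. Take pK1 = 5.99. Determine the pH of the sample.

pH = 7.03

From K1 = [H⁺][HCO3-]/[CO2*]:  pH = pK1 + log₁₀([HCO3-]/[CO2*])
log₁₀(11.0) = +1.041
pH = 5.99 + (+1.041) = 7.03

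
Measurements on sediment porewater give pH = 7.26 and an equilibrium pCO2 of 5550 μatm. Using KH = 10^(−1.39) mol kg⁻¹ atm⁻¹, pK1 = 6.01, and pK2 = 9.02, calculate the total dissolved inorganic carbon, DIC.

DIC = 4.32 mmol/kg

[CO2*] = KH · pCO2 = 10^(−1.39) × 5550×10^-6 = 2.261×10^-4 mol/kg
α₀ = 1/(1 + K1/[H⁺] + K1K2/[H⁺]²) = 1/(1 + 10^+1.25 + 10^-0.51) = 0.05238
DIC = [CO2*]/α₀ = 2.261×10^-4 / 0.05238 = 4.32 mmol/kg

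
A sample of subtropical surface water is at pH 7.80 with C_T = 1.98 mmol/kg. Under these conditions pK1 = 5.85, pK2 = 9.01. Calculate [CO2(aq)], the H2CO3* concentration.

[CO2*] = 0.0207 mmol/kg

α₀ = 1 / (1 + K1/[H⁺] + K1K2/[H⁺]²) = 1 / (1 + 10^+1.95 + 10^+0.74)
   = 1 / (1 + 89.125 + 5.4954) = 1/95.621 = 0.01046
[CO2*] = α₀ × DIC = 0.01046 × 1.98 = 0.0207 mmol/kg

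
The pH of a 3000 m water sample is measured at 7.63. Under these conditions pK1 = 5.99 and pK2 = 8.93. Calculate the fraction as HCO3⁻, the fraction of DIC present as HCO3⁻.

α₁ = 0.932

α₁ = 1 / (1 + [H⁺]/K1 + K2/[H⁺]) = 1 / (1 + 10^-1.64 + 10^-1.30)
   = 1 / (1 + 0.022909 + 0.050119) = 1/1.0730 = 0.9319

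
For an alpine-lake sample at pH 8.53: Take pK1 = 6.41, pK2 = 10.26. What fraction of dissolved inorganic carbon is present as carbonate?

α₂ = 1 / (1 + [H⁺]/K2 + [H⁺]²/(K1K2)) = 1 / (1 + 10^+1.73 + 10^-0.39)
   = 1 / (1 + 53.703 + 0.40738) = 1/55.111 = 0.01815

α₂ = 0.0181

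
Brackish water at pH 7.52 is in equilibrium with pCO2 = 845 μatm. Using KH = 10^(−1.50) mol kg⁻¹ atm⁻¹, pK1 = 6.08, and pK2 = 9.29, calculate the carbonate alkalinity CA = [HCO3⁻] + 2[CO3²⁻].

[CO2*] = KH · pCO2 = 10^(−1.50) × 845×10^-6 = 2.672×10^-5 mol/kg
α₀ = 1/(1 + K1/[H⁺] + K1K2/[H⁺]²) = 1/(1 + 10^+1.44 + 10^-0.33) = 0.03447
DIC = [CO2*]/α₀ = 2.672×10^-5 / 0.03447 = 0.7752 mmol/kg
CA = (α₁ + 2α₂)·DIC = (0.9494 + 2×0.01612) × 0.7752 = 0.761 mmol/kg

CA = 0.761 mmol/kg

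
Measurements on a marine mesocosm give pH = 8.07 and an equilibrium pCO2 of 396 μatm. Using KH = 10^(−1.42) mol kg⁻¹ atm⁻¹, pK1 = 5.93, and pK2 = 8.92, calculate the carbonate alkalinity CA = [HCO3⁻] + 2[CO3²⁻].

CA = 2.67 mmol/kg

[CO2*] = KH · pCO2 = 10^(−1.42) × 396×10^-6 = 1.506×10^-5 mol/kg
α₀ = 1/(1 + K1/[H⁺] + K1K2/[H⁺]²) = 1/(1 + 10^+2.14 + 10^+1.29) = 0.006308
DIC = [CO2*]/α₀ = 1.506×10^-5 / 0.006308 = 2.387 mmol/kg
CA = (α₁ + 2α₂)·DIC = (0.8707 + 2×0.1230) × 2.387 = 2.67 mmol/kg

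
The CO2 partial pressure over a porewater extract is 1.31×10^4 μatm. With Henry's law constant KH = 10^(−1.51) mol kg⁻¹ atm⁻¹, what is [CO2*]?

[CO2*] = 405 μmol/kg

KH = 10^(−1.51) = 3.090×10^-2 mol kg⁻¹ atm⁻¹
[CO2*] = KH · pCO2 = 3.090×10^-2 × 1.31×10^4×10^-6 atm = 4.05×10^-4 mol/kg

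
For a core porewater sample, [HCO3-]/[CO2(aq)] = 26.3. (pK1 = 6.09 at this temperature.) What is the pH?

From K1 = [H⁺][HCO3-]/[CO2(aq)]:  pH = pK1 + log₁₀([HCO3-]/[CO2(aq)])
log₁₀(26.3) = +1.420
pH = 6.09 + (+1.420) = 7.51

pH = 7.51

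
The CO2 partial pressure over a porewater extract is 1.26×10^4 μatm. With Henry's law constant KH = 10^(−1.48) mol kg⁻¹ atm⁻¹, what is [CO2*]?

[CO2*] = 417 μmol/kg

KH = 10^(−1.48) = 3.311×10^-2 mol kg⁻¹ atm⁻¹
[CO2*] = KH · pCO2 = 3.311×10^-2 × 1.26×10^4×10^-6 atm = 4.17×10^-4 mol/kg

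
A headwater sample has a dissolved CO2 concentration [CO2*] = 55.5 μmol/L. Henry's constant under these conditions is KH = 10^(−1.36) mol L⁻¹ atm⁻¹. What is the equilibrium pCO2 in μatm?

pCO2 = 1270 μatm

KH = 10^(−1.36) = 4.365×10^-2 mol L⁻¹ atm⁻¹
pCO2 = [CO2*]/KH = 55.5×10^-6 / 4.365×10^-2 = 1.27×10^-3 atm = 1270 μatm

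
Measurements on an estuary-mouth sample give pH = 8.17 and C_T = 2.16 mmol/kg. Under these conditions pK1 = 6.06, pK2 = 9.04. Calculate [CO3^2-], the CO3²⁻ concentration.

[CO3²⁻] = 0.255 mmol/kg

α₂ = 1 / (1 + [H⁺]/K2 + [H⁺]²/(K1K2)) = 1 / (1 + 10^+0.87 + 10^-1.24)
   = 1 / (1 + 7.4131 + 0.057544) = 1/8.4706 = 0.1181
[CO3²⁻] = α₂ × DIC = 0.1181 × 2.16 = 0.255 mmol/kg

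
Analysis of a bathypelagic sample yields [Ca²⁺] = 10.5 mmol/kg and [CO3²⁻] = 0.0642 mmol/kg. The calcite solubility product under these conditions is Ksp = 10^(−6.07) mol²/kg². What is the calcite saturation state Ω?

Ω = 0.792

Ksp = 10^(−6.07) = 8.511×10^-7
Ω = [Ca²⁺][CO3²⁻]/Ksp = (10.5×10^-3)(0.0642×10^-3) / 8.511×10^-7 = 0.792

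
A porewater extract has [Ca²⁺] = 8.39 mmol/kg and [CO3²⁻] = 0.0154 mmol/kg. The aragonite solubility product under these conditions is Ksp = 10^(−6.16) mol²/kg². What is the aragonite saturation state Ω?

Ksp = 10^(−6.16) = 6.918×10^-7
Ω = [Ca²⁺][CO3²⁻]/Ksp = (8.39×10^-3)(0.0154×10^-3) / 6.918×10^-7 = 0.187

Ω = 0.187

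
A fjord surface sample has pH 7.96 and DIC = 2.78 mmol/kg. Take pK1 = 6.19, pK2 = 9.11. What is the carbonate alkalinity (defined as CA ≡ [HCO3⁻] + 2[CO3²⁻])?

CA = [HCO3⁻] + 2[CO3²⁻] = (α₁ + 2α₂)·DIC
At pH 7.96: [H⁺]/K1 = 10^-1.77 = 0.016982, K2/[H⁺] = 10^-1.15 = 0.070795
α₁ = 1/(1 + 0.016982 + 0.070795) = 1/1.0878 = 0.9193; α₂ = α₁·K2/[H⁺] = 0.06508
α₁ + 2α₂ = 1.0495
CA = 1.0495 × 2.78 = 2.92 mmol/kg

CA = 2.92 mmol/kg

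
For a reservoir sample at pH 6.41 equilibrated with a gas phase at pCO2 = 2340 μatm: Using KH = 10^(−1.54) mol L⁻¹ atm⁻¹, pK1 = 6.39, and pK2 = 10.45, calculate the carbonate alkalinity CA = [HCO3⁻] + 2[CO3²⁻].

[CO2*] = KH · pCO2 = 10^(−1.54) × 2340×10^-6 = 6.749×10^-5 mol/L
α₀ = 1/(1 + K1/[H⁺] + K1K2/[H⁺]²) = 1/(1 + 10^+0.02 + 10^-4.02) = 0.4885
DIC = [CO2*]/α₀ = 6.749×10^-5 / 0.4885 = 0.1382 mmol/L
CA = (α₁ + 2α₂)·DIC = (0.5115 + 2×4.665×10^-5) × 0.1382 = 0.0707 mmol/L

CA = 0.0707 mmol/L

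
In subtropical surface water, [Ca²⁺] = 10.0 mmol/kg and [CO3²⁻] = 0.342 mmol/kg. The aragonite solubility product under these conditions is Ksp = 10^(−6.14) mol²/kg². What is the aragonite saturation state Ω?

Ksp = 10^(−6.14) = 7.244×10^-7
Ω = [Ca²⁺][CO3²⁻]/Ksp = (10.0×10^-3)(0.342×10^-3) / 7.244×10^-7 = 4.72

Ω = 4.72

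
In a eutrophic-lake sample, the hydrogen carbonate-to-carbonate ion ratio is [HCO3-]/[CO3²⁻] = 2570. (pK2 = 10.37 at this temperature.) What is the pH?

From K2 = [H⁺][CO3²⁻]/[HCO3-]:  pH = pK2 − log₁₀([HCO3-]/[CO3²⁻])
log₁₀(2570) = +3.410
pH = 10.37 − (+3.410) = 6.96

pH = 6.96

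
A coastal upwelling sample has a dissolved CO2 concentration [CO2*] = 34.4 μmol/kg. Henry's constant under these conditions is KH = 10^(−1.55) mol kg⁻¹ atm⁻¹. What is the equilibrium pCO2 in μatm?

KH = 10^(−1.55) = 2.818×10^-2 mol kg⁻¹ atm⁻¹
pCO2 = [CO2*]/KH = 34.4×10^-6 / 2.818×10^-2 = 1.22×10^-3 atm = 1220 μatm

pCO2 = 1220 μatm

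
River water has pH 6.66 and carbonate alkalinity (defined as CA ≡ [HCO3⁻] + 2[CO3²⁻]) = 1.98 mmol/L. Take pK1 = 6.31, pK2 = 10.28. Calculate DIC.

DIC = 2.86 mmol/L

CA = [HCO3⁻] + 2[CO3²⁻] = (α₁ + 2α₂)·DIC
At pH 6.66: [H⁺]/K1 = 10^-0.35 = 0.44668, K2/[H⁺] = 10^-3.62 = 0.00023988
α₁ = 1/(1 + 0.44668 + 0.00023988) = 1/1.4469 = 0.6911; α₂ = α₁·K2/[H⁺] = 0.0001658
α₁ + 2α₂ = 0.6915
DIC = CA / (α₁ + 2α₂) = 1.98 / 0.6915 = 2.86 mmol/L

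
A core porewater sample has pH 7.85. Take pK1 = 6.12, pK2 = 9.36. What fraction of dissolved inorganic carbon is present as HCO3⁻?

α₁ = 1 / (1 + [H⁺]/K1 + K2/[H⁺]) = 1 / (1 + 10^-1.73 + 10^-1.51)
   = 1 / (1 + 0.018621 + 0.030903) = 1/1.0495 = 0.9528

α₁ = 0.953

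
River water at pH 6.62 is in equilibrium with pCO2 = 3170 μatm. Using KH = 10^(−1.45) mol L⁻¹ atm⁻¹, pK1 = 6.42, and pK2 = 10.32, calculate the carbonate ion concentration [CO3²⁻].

[CO2*] = KH · pCO2 = 10^(−1.45) × 3170×10^-6 = 1.125×10^-4 mol/L
α₀ = 1/(1 + K1/[H⁺] + K1K2/[H⁺]²) = 1/(1 + 10^+0.20 + 10^-3.50) = 0.3868
DIC = [CO2*]/α₀ = 1.125×10^-4 / 0.3868 = 0.2908 mmol/L
[CO3²⁻] = α₂·DIC; α₂ = 0.0001223, so [CO3²⁻] = 0.0001223 × 0.2908 = 3.56×10^-5 mmol/L = 0.0356 μmol/L

[CO3²⁻] = 0.0356 μmol/L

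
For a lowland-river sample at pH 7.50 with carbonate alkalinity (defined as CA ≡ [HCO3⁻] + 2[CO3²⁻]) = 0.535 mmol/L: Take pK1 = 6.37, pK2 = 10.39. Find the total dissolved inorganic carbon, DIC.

DIC = 0.574 mmol/L

CA = [HCO3⁻] + 2[CO3²⁻] = (α₁ + 2α₂)·DIC
At pH 7.50: [H⁺]/K1 = 10^-1.13 = 0.074131, K2/[H⁺] = 10^-2.89 = 0.0012882
α₁ = 1/(1 + 0.074131 + 0.0012882) = 1/1.0754 = 0.9299; α₂ = α₁·K2/[H⁺] = 0.001198
α₁ + 2α₂ = 0.9323
DIC = CA / (α₁ + 2α₂) = 0.535 / 0.9323 = 0.574 mmol/L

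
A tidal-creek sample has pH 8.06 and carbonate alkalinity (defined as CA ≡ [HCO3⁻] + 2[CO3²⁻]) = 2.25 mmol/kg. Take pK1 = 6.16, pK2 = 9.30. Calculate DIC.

CA = [HCO3⁻] + 2[CO3²⁻] = (α₁ + 2α₂)·DIC
At pH 8.06: [H⁺]/K1 = 10^-1.90 = 0.012589, K2/[H⁺] = 10^-1.24 = 0.057544
α₁ = 1/(1 + 0.012589 + 0.057544) = 1/1.0701 = 0.9345; α₂ = α₁·K2/[H⁺] = 0.05377
α₁ + 2α₂ = 1.0420
DIC = CA / (α₁ + 2α₂) = 2.25 / 1.0420 = 2.16 mmol/kg

DIC = 2.16 mmol/kg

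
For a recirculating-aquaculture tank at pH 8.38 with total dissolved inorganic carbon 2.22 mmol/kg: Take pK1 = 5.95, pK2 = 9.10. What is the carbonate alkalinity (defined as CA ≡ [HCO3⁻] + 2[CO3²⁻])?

CA = [HCO3⁻] + 2[CO3²⁻] = (α₁ + 2α₂)·DIC
At pH 8.38: [H⁺]/K1 = 10^-2.43 = 0.0037154, K2/[H⁺] = 10^-0.72 = 0.19055
α₁ = 1/(1 + 0.0037154 + 0.19055) = 1/1.1943 = 0.8373; α₂ = α₁·K2/[H⁺] = 0.1596
α₁ + 2α₂ = 1.1564
CA = 1.1564 × 2.22 = 2.57 mmol/kg

CA = 2.57 mmol/kg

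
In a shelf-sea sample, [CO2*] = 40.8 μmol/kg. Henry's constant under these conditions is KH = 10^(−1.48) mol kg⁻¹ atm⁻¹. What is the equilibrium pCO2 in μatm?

pCO2 = 1230 μatm

KH = 10^(−1.48) = 3.311×10^-2 mol kg⁻¹ atm⁻¹
pCO2 = [CO2*]/KH = 40.8×10^-6 / 3.311×10^-2 = 1.23×10^-3 atm = 1230 μatm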